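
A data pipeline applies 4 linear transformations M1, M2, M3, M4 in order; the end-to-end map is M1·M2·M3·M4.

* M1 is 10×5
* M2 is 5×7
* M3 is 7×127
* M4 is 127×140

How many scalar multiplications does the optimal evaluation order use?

Adjacent pairs: M1M2 = 10·5·7 = 350; M2M3 = 5·7·127 = 4445; M3M4 = 7·127·140 = 124460.
Length 3: M1..M3: k=1: 0+4445+10·5·127=10795; k=2: 350+0+10·7·127=9240 → min 9240 | M2..M4: k=2: 0+124460+5·7·140=129360; k=3: 4445+0+5·127·140=93345 → min 93345.
Length 4: M1..M4: k=1: 0+93345+10·5·140=100345; k=2: 350+124460+10·7·140=134610; k=3: 9240+0+10·127·140=187040 → min 100345.
Optimal order: (M1·((M2·M3)·M4)) with cost 100345.

100345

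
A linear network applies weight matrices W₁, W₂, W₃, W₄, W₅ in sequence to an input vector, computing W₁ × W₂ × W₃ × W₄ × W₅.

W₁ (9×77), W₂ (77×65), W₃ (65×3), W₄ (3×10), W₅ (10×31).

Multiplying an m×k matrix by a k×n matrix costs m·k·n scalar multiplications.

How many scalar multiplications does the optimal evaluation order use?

18861

Adjacent pairs: W₁W₂ = 9·77·65 = 45045; W₂W₃ = 77·65·3 = 15015; W₃W₄ = 65·3·10 = 1950; W₄W₅ = 3·10·31 = 930.
Length 3: W₁..W₃: k=1: 0+15015+9·77·3=17094; k=2: 45045+0+9·65·3=46800 → min 17094 | W₂..W₄: k=2: 0+1950+77·65·10=52000; k=3: 15015+0+77·3·10=17325 → min 17325 | W₃..W₅: k=3: 0+930+65·3·31=6975; k=4: 1950+0+65·10·31=22100 → min 6975.
Length 4: W₁..W₄: k=1: 0+17325+9·77·10=24255; k=2: 45045+1950+9·65·10=52845; k=3: 17094+0+9·3·10=17364 → min 17364 | W₂..W₅: k=2: 0+6975+77·65·31=162130; k=3: 15015+930+77·3·31=23106; k=4: 17325+0+77·10·31=41195 → min 23106.
Length 5: W₁..W₅: k=1: 0+23106+9·77·31=44589; k=2: 45045+6975+9·65·31=70155; k=3: 17094+930+9·3·31=18861; k=4: 17364+0+9·10·31=20154 → min 18861.
Optimal order: ((W₁ × (W₂ × W₃)) × (W₄ × W₅)) with cost 18861.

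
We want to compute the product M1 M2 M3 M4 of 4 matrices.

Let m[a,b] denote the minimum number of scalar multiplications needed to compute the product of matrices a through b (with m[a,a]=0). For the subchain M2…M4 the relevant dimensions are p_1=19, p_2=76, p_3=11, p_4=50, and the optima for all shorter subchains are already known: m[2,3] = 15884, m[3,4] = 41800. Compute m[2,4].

m[2,4] = min over k∈[2,3] of m[2,k]+m[k+1,4]+p_{1}·p_k·p_{4}.
k=2: 0 + 41800 + 19·76·50 = 114000; k=3: 15884 + 0 + 19·11·50 = 26334.
Minimum: 26334 at k=3.

26334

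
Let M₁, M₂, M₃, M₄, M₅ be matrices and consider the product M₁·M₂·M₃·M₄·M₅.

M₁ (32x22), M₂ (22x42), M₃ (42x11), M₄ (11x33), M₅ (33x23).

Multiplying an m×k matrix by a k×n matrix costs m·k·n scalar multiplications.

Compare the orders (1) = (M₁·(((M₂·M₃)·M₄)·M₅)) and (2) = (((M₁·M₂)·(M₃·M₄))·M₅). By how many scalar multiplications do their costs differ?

62414

Order (1) = (M₁·(((M₂·M₃)·M₄)·M₅)): (M₂·M₃): 22×42 by 42×11 → 22×11, cost 22·42·11 = 10164; ((M₂·M₃)·M₄): 22×11 by 11×33 → 22×33, cost 22·11·33 = 7986; cumulative 18150; (((M₂·M₃)·M₄)·M₅): 22×33 by 33×23 → 22×23, cost 22·33·23 = 16698; cumulative 34848; (M₁·(((M₂·M₃)·M₄)·M₅)): 32×22 by 22×23 → 32×23, cost 32·22·23 = 16192; cumulative 51040. Total 51040.
Order (2) = (((M₁·M₂)·(M₃·M₄))·M₅): (M₁·M₂): 32×22 by 22×42 → 32×42, cost 32·22·42 = 29568; (M₃·M₄): 42×11 by 11×33 → 42×33, cost 42·11·33 = 15246; ((M₁·M₂)·(M₃·M₄)): 32×42 by 42×33 → 32×33, cost 32·42·33 = 44352; cumulative 89166; (((M₁·M₂)·(M₃·M₄))·M₅): 32×33 by 33×23 → 32×23, cost 32·33·23 = 24288; cumulative 113454. Total 113454.
Difference: |51040 − 113454| = 62414.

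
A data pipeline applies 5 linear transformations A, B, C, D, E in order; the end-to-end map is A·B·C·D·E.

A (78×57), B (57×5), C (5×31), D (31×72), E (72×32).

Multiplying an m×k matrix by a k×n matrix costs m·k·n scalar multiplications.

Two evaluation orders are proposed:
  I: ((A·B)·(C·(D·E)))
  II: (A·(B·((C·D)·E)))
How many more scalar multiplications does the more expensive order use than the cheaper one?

62978

Order I = ((A·B)·(C·(D·E))): (A·B): 78×57 by 57×5 → 78×5, cost 78·57·5 = 22230; (D·E): 31×72 by 72×32 → 31×32, cost 31·72·32 = 71424; (C·(D·E)): 5×31 by 31×32 → 5×32, cost 5·31·32 = 4960; cumulative 76384; ((A·B)·(C·(D·E))): 78×5 by 5×32 → 78×32, cost 78·5·32 = 12480; cumulative 111094. Total 111094.
Order II = (A·(B·((C·D)·E))): (C·D): 5×31 by 31×72 → 5×72, cost 5·31·72 = 11160; ((C·D)·E): 5×72 by 72×32 → 5×32, cost 5·72·32 = 11520; cumulative 22680; (B·((C·D)·E)): 57×5 by 5×32 → 57×32, cost 57·5·32 = 9120; cumulative 31800; (A·(B·((C·D)·E))): 78×57 by 57×32 → 78×32, cost 78·57·32 = 142272; cumulative 174072. Total 174072.
Difference: |111094 − 174072| = 62978.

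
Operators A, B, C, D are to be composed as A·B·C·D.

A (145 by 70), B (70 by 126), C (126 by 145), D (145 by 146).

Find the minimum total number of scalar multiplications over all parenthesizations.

4242700

Adjacent pairs: AB = 145·70·126 = 1278900; BC = 70·126·145 = 1278900; CD = 126·145·146 = 2667420.
Length 3: A..C: k=1: 0+1278900+145·70·145=2750650; k=2: 1278900+0+145·126·145=3928050 → min 2750650 | B..D: k=2: 0+2667420+70·126·146=3955140; k=3: 1278900+0+70·145·146=2760800 → min 2760800.
Length 4: A..D: k=1: 0+2760800+145·70·146=4242700; k=2: 1278900+2667420+145·126·146=6613740; k=3: 2750650+0+145·145·146=5820300 → min 4242700.
Optimal order: (A·((B·C)·D)) with cost 4242700.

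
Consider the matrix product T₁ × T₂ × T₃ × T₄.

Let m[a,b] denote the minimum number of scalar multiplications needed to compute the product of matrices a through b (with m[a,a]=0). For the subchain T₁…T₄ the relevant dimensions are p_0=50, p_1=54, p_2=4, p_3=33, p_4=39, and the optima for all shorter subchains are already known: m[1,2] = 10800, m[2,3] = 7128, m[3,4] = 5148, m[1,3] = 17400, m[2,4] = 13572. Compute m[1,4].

23748

m[1,4] = min over k∈[1,3] of m[1,k]+m[k+1,4]+p_{0}·p_k·p_{4}.
k=1: 0 + 13572 + 50·54·39 = 118872; k=2: 10800 + 5148 + 50·4·39 = 23748; k=3: 17400 + 0 + 50·33·39 = 81750.
Minimum: 23748 at k=2.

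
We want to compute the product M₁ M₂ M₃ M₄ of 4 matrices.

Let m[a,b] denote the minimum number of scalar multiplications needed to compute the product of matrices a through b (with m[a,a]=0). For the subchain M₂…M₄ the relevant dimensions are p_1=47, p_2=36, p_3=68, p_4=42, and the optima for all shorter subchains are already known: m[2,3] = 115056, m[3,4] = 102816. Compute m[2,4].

m[2,4] = min over k∈[2,3] of m[2,k]+m[k+1,4]+p_{1}·p_k·p_{4}.
k=2: 0 + 102816 + 47·36·42 = 173880; k=3: 115056 + 0 + 47·68·42 = 249288.
Minimum: 173880 at k=2.

173880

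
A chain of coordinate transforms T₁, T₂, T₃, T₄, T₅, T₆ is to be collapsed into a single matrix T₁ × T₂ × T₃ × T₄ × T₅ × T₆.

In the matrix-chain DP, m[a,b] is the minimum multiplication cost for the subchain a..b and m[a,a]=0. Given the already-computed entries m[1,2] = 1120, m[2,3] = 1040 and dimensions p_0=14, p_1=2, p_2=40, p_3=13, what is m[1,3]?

1404

m[1,3] = min over k∈[1,2] of m[1,k]+m[k+1,3]+p_{0}·p_k·p_{3}.
k=1: 0 + 1040 + 14·2·13 = 1404; k=2: 1120 + 0 + 14·40·13 = 8400.
Minimum: 1404 at k=1.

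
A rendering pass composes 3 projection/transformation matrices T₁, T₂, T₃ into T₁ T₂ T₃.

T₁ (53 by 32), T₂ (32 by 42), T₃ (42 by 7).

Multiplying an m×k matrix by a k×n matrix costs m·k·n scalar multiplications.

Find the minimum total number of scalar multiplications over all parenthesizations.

Order (T₁ (T₂ T₃)): (T₂ T₃): 32×42 by 42×7 → 32×7, cost 32·42·7 = 9408; (T₁ (T₂ T₃)): 53×32 by 32×7 → 53×7, cost 53·32·7 = 11872; cumulative 21280. Total 21280.
Order ((T₁ T₂) T₃): (T₁ T₂): 53×32 by 32×42 → 53×42, cost 53·32·42 = 71232; ((T₁ T₂) T₃): 53×42 by 42×7 → 53×7, cost 53·42·7 = 15582; cumulative 86814. Total 86814.
Minimum: 21280.

21280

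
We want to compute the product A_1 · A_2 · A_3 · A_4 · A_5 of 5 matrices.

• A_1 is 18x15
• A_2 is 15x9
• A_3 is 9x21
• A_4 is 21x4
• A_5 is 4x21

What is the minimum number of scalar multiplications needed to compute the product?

3888

Adjacent pairs: A_1A_2 = 18·15·9 = 2430; A_2A_3 = 15·9·21 = 2835; A_3A_4 = 9·21·4 = 756; A_4A_5 = 21·4·21 = 1764.
Length 3: A_1..A_3: k=1: 0+2835+18·15·21=8505; k=2: 2430+0+18·9·21=5832 → min 5832 | A_2..A_4: k=2: 0+756+15·9·4=1296; k=3: 2835+0+15·21·4=4095 → min 1296 | A_3..A_5: k=3: 0+1764+9·21·21=5733; k=4: 756+0+9·4·21=1512 → min 1512.
Length 4: A_1..A_4: k=1: 0+1296+18·15·4=2376; k=2: 2430+756+18·9·4=3834; k=3: 5832+0+18·21·4=7344 → min 2376 | A_2..A_5: k=2: 0+1512+15·9·21=4347; k=3: 2835+1764+15·21·21=11214; k=4: 1296+0+15·4·21=2556 → min 2556.
Length 5: A_1..A_5: k=1: 0+2556+18·15·21=8226; k=2: 2430+1512+18·9·21=7344; k=3: 5832+1764+18·21·21=15534; k=4: 2376+0+18·4·21=3888 → min 3888.
Optimal order: ((A_1 · (A_2 · (A_3 · A_4))) · A_5) with cost 3888.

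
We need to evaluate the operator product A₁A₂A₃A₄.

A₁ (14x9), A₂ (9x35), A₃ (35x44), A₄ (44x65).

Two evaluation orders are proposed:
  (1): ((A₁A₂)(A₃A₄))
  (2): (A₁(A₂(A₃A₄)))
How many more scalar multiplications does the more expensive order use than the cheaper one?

7595

Order (1) = ((A₁A₂)(A₃A₄)): (A₁A₂): 14×9 by 9×35 → 14×35, cost 14·9·35 = 4410; (A₃A₄): 35×44 by 44×65 → 35×65, cost 35·44·65 = 100100; ((A₁A₂)(A₃A₄)): 14×35 by 35×65 → 14×65, cost 14·35·65 = 31850; cumulative 136360. Total 136360.
Order (2) = (A₁(A₂(A₃A₄))): (A₃A₄): 35×44 by 44×65 → 35×65, cost 35·44·65 = 100100; (A₂(A₃A₄)): 9×35 by 35×65 → 9×65, cost 9·35·65 = 20475; cumulative 120575; (A₁(A₂(A₃A₄))): 14×9 by 9×65 → 14×65, cost 14·9·65 = 8190; cumulative 128765. Total 128765.
Difference: |136360 − 128765| = 7595.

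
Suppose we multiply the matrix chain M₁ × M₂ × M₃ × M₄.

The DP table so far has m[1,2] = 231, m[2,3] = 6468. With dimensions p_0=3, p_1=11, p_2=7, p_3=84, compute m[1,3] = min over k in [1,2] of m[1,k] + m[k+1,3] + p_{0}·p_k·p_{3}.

1995

m[1,3] = min over k∈[1,2] of m[1,k]+m[k+1,3]+p_{0}·p_k·p_{3}.
k=1: 0 + 6468 + 3·11·84 = 9240; k=2: 231 + 0 + 3·7·84 = 1995.
Minimum: 1995 at k=2.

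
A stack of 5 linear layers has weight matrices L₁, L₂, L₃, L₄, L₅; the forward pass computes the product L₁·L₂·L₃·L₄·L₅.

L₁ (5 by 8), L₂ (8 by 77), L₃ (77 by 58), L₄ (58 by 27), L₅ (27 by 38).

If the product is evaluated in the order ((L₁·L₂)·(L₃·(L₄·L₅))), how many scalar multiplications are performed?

(L₁·L₂): 5×8 by 8×77 → 5×77, cost 5·8·77 = 3080
(L₄·L₅): 58×27 by 27×38 → 58×38, cost 58·27·38 = 59508
(L₃·(L₄·L₅)): 77×58 by 58×38 → 77×38, cost 77·58·38 = 169708; cumulative 229216
((L₁·L₂)·(L₃·(L₄·L₅))): 5×77 by 77×38 → 5×38, cost 5·77·38 = 14630; cumulative 246926
Total: 246926 scalar multiplications.

246926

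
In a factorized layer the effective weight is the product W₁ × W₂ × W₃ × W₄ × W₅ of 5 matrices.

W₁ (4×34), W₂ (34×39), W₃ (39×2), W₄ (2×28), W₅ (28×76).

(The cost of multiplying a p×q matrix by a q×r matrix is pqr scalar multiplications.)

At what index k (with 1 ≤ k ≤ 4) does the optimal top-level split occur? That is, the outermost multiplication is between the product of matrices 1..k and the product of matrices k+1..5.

Adjacent pairs: W₁W₂ = 4·34·39 = 5304; W₂W₃ = 34·39·2 = 2652; W₃W₄ = 39·2·28 = 2184; W₄W₅ = 2·28·76 = 4256.
Length 3: W₁..W₃: k=1: 0+2652+4·34·2=2924; k=2: 5304+0+4·39·2=5616 → min 2924 | W₂..W₄: k=2: 0+2184+34·39·28=39312; k=3: 2652+0+34·2·28=4556 → min 4556 | W₃..W₅: k=3: 0+4256+39·2·76=10184; k=4: 2184+0+39·28·76=85176 → min 10184.
Length 4: W₁..W₄: k=1: 0+4556+4·34·28=8364; k=2: 5304+2184+4·39·28=11856; k=3: 2924+0+4·2·28=3148 → min 3148 | W₂..W₅: k=2: 0+10184+34·39·76=110960; k=3: 2652+4256+34·2·76=12076; k=4: 4556+0+34·28·76=76908 → min 12076.
Top-level splits: k=1: (W₁..W₁)·(W₂..W₅) → 0+12076+4·34·76 = 22412; k=2: (W₁..W₂)·(W₃..W₅) → 5304+10184+4·39·76 = 27344; k=3: (W₁..W₃)·(W₄..W₅) → 2924+4256+4·2·76 = 7788; k=4: (W₁..W₄)·(W₅..W₅) → 3148+0+4·28·76 = 11660.
Best split is after W₃, i.e. k = 3.

3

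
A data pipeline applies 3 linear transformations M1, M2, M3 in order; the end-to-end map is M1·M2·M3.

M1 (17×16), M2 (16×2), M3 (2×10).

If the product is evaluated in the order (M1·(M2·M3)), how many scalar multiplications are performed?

3040

(M2·M3): 16×2 by 2×10 → 16×10, cost 16·2·10 = 320
(M1·(M2·M3)): 17×16 by 16×10 → 17×10, cost 17·16·10 = 2720; cumulative 3040
Total: 3040 scalar multiplications.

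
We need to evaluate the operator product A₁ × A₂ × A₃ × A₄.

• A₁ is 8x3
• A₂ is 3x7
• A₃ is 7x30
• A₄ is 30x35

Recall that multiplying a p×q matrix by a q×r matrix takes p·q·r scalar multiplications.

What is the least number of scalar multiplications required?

Adjacent pairs: A₁A₂ = 8·3·7 = 168; A₂A₃ = 3·7·30 = 630; A₃A₄ = 7·30·35 = 7350.
Length 3: A₁..A₃: k=1: 0+630+8·3·30=1350; k=2: 168+0+8·7·30=1848 → min 1350 | A₂..A₄: k=2: 0+7350+3·7·35=8085; k=3: 630+0+3·30·35=3780 → min 3780.
Length 4: A₁..A₄: k=1: 0+3780+8·3·35=4620; k=2: 168+7350+8·7·35=9478; k=3: 1350+0+8·30·35=9750 → min 4620.
Optimal order: (A₁ × ((A₂ × A₃) × A₄)) with cost 4620.

4620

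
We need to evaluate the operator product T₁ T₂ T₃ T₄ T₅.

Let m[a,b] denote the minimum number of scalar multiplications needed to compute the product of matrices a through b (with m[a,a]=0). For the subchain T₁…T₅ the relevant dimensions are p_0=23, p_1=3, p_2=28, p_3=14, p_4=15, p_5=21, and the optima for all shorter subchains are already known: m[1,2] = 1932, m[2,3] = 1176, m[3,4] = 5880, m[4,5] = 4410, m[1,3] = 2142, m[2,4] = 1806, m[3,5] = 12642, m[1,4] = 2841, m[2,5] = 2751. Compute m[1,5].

4200

m[1,5] = min over k∈[1,4] of m[1,k]+m[k+1,5]+p_{0}·p_k·p_{5}.
k=1: 0 + 2751 + 23·3·21 = 4200; k=2: 1932 + 12642 + 23·28·21 = 28098; k=3: 2142 + 4410 + 23·14·21 = 13314; k=4: 2841 + 0 + 23·15·21 = 10086.
Minimum: 4200 at k=1.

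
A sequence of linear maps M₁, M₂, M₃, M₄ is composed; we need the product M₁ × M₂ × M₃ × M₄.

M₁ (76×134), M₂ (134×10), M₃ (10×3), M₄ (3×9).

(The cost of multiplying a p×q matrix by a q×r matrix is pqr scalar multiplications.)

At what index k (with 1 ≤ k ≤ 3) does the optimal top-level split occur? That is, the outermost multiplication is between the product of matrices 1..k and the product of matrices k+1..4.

3

Adjacent pairs: M₁M₂ = 76·134·10 = 101840; M₂M₃ = 134·10·3 = 4020; M₃M₄ = 10·3·9 = 270.
Length 3: M₁..M₃: k=1: 0+4020+76·134·3=34572; k=2: 101840+0+76·10·3=104120 → min 34572 | M₂..M₄: k=2: 0+270+134·10·9=12330; k=3: 4020+0+134·3·9=7638 → min 7638.
Top-level splits: k=1: (M₁..M₁)·(M₂..M₄) → 0+7638+76·134·9 = 99294; k=2: (M₁..M₂)·(M₃..M₄) → 101840+270+76·10·9 = 108950; k=3: (M₁..M₃)·(M₄..M₄) → 34572+0+76·3·9 = 36624.
Best split is after M₃, i.e. k = 3.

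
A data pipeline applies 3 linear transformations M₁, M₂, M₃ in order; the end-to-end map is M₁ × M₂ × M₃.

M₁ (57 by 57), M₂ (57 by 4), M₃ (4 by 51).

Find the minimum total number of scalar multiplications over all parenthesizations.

24624

Order (M₁ × (M₂ × M₃)): (M₂ × M₃): 57×4 by 4×51 → 57×51, cost 57·4·51 = 11628; (M₁ × (M₂ × M₃)): 57×57 by 57×51 → 57×51, cost 57·57·51 = 165699; cumulative 177327. Total 177327.
Order ((M₁ × M₂) × M₃): (M₁ × M₂): 57×57 by 57×4 → 57×4, cost 57·57·4 = 12996; ((M₁ × M₂) × M₃): 57×4 by 4×51 → 57×51, cost 57·4·51 = 11628; cumulative 24624. Total 24624.
Minimum: 24624.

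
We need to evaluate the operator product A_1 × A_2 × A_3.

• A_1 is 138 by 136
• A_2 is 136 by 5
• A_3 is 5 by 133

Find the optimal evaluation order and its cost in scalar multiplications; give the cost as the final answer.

185610

(A_1 × (A_2 × A_3)): cost 2586584.
((A_1 × A_2) × A_3): cost 185610.
Optimal: ((A_1 × A_2) × A_3) with cost 185610.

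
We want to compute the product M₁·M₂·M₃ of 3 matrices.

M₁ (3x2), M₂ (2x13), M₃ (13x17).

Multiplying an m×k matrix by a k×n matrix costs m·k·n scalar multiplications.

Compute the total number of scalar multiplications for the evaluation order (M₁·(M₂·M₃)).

(M₂·M₃): 2×13 by 13×17 → 2×17, cost 2·13·17 = 442
(M₁·(M₂·M₃)): 3×2 by 2×17 → 3×17, cost 3·2·17 = 102; cumulative 544
Total: 544 scalar multiplications.

544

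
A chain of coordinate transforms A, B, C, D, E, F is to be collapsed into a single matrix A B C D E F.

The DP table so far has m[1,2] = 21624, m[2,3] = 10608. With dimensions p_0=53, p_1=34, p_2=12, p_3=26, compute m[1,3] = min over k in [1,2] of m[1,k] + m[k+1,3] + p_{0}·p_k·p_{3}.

38160

m[1,3] = min over k∈[1,2] of m[1,k]+m[k+1,3]+p_{0}·p_k·p_{3}.
k=1: 0 + 10608 + 53·34·26 = 57460; k=2: 21624 + 0 + 53·12·26 = 38160.
Minimum: 38160 at k=2.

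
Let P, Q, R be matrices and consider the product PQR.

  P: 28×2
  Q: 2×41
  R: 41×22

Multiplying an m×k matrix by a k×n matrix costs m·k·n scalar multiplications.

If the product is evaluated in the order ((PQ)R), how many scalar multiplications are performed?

27552

(PQ): 28×2 by 2×41 → 28×41, cost 28·2·41 = 2296
((PQ)R): 28×41 by 41×22 → 28×22, cost 28·41·22 = 25256; cumulative 27552
Total: 27552 scalar multiplications.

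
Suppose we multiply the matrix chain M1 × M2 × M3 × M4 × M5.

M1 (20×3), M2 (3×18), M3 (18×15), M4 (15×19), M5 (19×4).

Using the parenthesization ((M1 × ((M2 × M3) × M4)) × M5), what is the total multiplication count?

(M2 × M3): 3×18 by 18×15 → 3×15, cost 3·18·15 = 810
((M2 × M3) × M4): 3×15 by 15×19 → 3×19, cost 3·15·19 = 855; cumulative 1665
(M1 × ((M2 × M3) × M4)): 20×3 by 3×19 → 20×19, cost 20·3·19 = 1140; cumulative 2805
((M1 × ((M2 × M3) × M4)) × M5): 20×19 by 19×4 → 20×4, cost 20·19·4 = 1520; cumulative 4325
Total: 4325 scalar multiplications.

4325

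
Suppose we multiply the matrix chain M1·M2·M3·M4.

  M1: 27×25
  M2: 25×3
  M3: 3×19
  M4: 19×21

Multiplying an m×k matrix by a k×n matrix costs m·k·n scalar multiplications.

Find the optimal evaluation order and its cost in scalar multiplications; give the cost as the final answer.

Adjacent pairs: M1M2 = 27·25·3 = 2025; M2M3 = 25·3·19 = 1425; M3M4 = 3·19·21 = 1197.
Length 3: M1..M3: k=1: 0+1425+27·25·19=14250; k=2: 2025+0+27·3·19=3564 → min 3564 | M2..M4: k=2: 0+1197+25·3·21=2772; k=3: 1425+0+25·19·21=11400 → min 2772.
Length 4: M1..M4: k=1: 0+2772+27·25·21=16947; k=2: 2025+1197+27·3·21=4923; k=3: 3564+0+27·19·21=14337 → min 4923.
Optimal parenthesization: ((M1·M2)·(M3·M4)) with cost 4923.

4923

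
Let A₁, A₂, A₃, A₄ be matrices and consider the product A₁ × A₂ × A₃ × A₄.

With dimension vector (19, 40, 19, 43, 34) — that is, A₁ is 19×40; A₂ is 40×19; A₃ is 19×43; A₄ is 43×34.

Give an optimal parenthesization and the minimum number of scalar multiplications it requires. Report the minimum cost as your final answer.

54492

Adjacent pairs: A₁A₂ = 19·40·19 = 14440; A₂A₃ = 40·19·43 = 32680; A₃A₄ = 19·43·34 = 27778.
Length 3: A₁..A₃: k=1: 0+32680+19·40·43=65360; k=2: 14440+0+19·19·43=29963 → min 29963 | A₂..A₄: k=2: 0+27778+40·19·34=53618; k=3: 32680+0+40·43·34=91160 → min 53618.
Length 4: A₁..A₄: k=1: 0+53618+19·40·34=79458; k=2: 14440+27778+19·19·34=54492; k=3: 29963+0+19·43·34=57741 → min 54492.
Optimal parenthesization: ((A₁ × A₂) × (A₃ × A₄)) with cost 54492.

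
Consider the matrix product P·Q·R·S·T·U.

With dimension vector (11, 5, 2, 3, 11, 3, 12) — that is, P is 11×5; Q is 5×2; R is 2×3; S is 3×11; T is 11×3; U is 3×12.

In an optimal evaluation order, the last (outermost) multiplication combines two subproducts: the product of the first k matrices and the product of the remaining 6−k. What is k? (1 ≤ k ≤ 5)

Adjacent pairs: PQ = 11·5·2 = 110; QR = 5·2·3 = 30; RS = 2·3·11 = 66; ST = 3·11·3 = 99; TU = 11·3·12 = 396.
Length 3: P..R: k=1: 0+30+11·5·3=195; k=2: 110+0+11·2·3=176 → min 176 | Q..S: k=2: 0+66+5·2·11=176; k=3: 30+0+5·3·11=195 → min 176 | R..T: k=3: 0+99+2·3·3=117; k=4: 66+0+2·11·3=132 → min 117 | S..U: k=4: 0+396+3·11·12=792; k=5: 99+0+3·3·12=207 → min 207.
Length 4: P..S: k=1: 0+176+11·5·11=781; k=2: 110+66+11·2·11=418; k=3: 176+0+11·3·11=539 → min 418 | Q..T: k=2: 0+117+5·2·3=147; k=3: 30+99+5·3·3=174; k=4: 176+0+5·11·3=341 → min 147 | R..U: k=3: 0+207+2·3·12=279; k=4: 66+396+2·11·12=726; k=5: 117+0+2·3·12=189 → min 189.
Length 5: P..T: k=1: 0+147+11·5·3=312; k=2: 110+117+11·2·3=293; k=3: 176+99+11·3·3=374; k=4: 418+0+11·11·3=781 → min 293 | Q..U: k=2: 0+189+5·2·12=309; k=3: 30+207+5·3·12=417; k=4: 176+396+5·11·12=1232; k=5: 147+0+5·3·12=327 → min 309.
Top-level splits: k=1: (P..P)·(Q..U) → 0+309+11·5·12 = 969; k=2: (P..Q)·(R..U) → 110+189+11·2·12 = 563; k=3: (P..R)·(S..U) → 176+207+11·3·12 = 779; k=4: (P..S)·(T..U) → 418+396+11·11·12 = 2266; k=5: (P..T)·(U..U) → 293+0+11·3·12 = 689.
Best split is after Q, i.e. k = 2.

2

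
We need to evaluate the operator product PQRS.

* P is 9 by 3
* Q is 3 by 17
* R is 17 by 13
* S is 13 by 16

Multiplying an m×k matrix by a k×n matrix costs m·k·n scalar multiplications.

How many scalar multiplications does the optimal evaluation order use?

Adjacent pairs: PQ = 9·3·17 = 459; QR = 3·17·13 = 663; RS = 17·13·16 = 3536.
Length 3: P..R: k=1: 0+663+9·3·13=1014; k=2: 459+0+9·17·13=2448 → min 1014 | Q..S: k=2: 0+3536+3·17·16=4352; k=3: 663+0+3·13·16=1287 → min 1287.
Length 4: P..S: k=1: 0+1287+9·3·16=1719; k=2: 459+3536+9·17·16=6443; k=3: 1014+0+9·13·16=2886 → min 1719.
Optimal order: (P((QR)S)) with cost 1719.

1719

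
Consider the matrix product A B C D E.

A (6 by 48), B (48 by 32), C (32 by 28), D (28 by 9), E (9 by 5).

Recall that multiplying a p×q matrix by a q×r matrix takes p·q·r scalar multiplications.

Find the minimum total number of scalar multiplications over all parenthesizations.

14860

Adjacent pairs: AB = 6·48·32 = 9216; BC = 48·32·28 = 43008; CD = 32·28·9 = 8064; DE = 28·9·5 = 1260.
Length 3: A..C: k=1: 0+43008+6·48·28=51072; k=2: 9216+0+6·32·28=14592 → min 14592 | B..D: k=2: 0+8064+48·32·9=21888; k=3: 43008+0+48·28·9=55104 → min 21888 | C..E: k=3: 0+1260+32·28·5=5740; k=4: 8064+0+32·9·5=9504 → min 5740.
Length 4: A..D: k=1: 0+21888+6·48·9=24480; k=2: 9216+8064+6·32·9=19008; k=3: 14592+0+6·28·9=16104 → min 16104 | B..E: k=2: 0+5740+48·32·5=13420; k=3: 43008+1260+48·28·5=50988; k=4: 21888+0+48·9·5=24048 → min 13420.
Length 5: A..E: k=1: 0+13420+6·48·5=14860; k=2: 9216+5740+6·32·5=15916; k=3: 14592+1260+6·28·5=16692; k=4: 16104+0+6·9·5=16374 → min 14860.
Optimal order: (A (B (C (D E)))) with cost 14860.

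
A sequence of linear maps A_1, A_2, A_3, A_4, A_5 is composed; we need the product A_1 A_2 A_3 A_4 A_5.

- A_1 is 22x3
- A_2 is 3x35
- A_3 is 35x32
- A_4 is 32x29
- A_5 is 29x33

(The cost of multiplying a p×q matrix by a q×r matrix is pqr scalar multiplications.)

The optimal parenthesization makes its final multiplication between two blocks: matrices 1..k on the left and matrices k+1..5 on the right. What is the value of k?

Adjacent pairs: A_1A_2 = 22·3·35 = 2310; A_2A_3 = 3·35·32 = 3360; A_3A_4 = 35·32·29 = 32480; A_4A_5 = 32·29·33 = 30624.
Length 3: A_1..A_3: k=1: 0+3360+22·3·32=5472; k=2: 2310+0+22·35·32=26950 → min 5472 | A_2..A_4: k=2: 0+32480+3·35·29=35525; k=3: 3360+0+3·32·29=6144 → min 6144 | A_3..A_5: k=3: 0+30624+35·32·33=67584; k=4: 32480+0+35·29·33=65975 → min 65975.
Length 4: A_1..A_4: k=1: 0+6144+22·3·29=8058; k=2: 2310+32480+22·35·29=57120; k=3: 5472+0+22·32·29=25888 → min 8058 | A_2..A_5: k=2: 0+65975+3·35·33=69440; k=3: 3360+30624+3·32·33=37152; k=4: 6144+0+3·29·33=9015 → min 9015.
Top-level splits: k=1: (A_1..A_1)·(A_2..A_5) → 0+9015+22·3·33 = 11193; k=2: (A_1..A_2)·(A_3..A_5) → 2310+65975+22·35·33 = 93695; k=3: (A_1..A_3)·(A_4..A_5) → 5472+30624+22·32·33 = 59328; k=4: (A_1..A_4)·(A_5..A_5) → 8058+0+22·29·33 = 29112.
Best split is after A_1, i.e. k = 1.

1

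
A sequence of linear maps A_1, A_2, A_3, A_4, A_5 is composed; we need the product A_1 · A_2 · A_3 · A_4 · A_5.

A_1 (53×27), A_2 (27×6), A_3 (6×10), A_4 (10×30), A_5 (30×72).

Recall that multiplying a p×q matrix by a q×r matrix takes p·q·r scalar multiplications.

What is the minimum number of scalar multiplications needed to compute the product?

Adjacent pairs: A_1A_2 = 53·27·6 = 8586; A_2A_3 = 27·6·10 = 1620; A_3A_4 = 6·10·30 = 1800; A_4A_5 = 10·30·72 = 21600.
Length 3: A_1..A_3: k=1: 0+1620+53·27·10=15930; k=2: 8586+0+53·6·10=11766 → min 11766 | A_2..A_4: k=2: 0+1800+27·6·30=6660; k=3: 1620+0+27·10·30=9720 → min 6660 | A_3..A_5: k=3: 0+21600+6·10·72=25920; k=4: 1800+0+6·30·72=14760 → min 14760.
Length 4: A_1..A_4: k=1: 0+6660+53·27·30=49590; k=2: 8586+1800+53·6·30=19926; k=3: 11766+0+53·10·30=27666 → min 19926 | A_2..A_5: k=2: 0+14760+27·6·72=26424; k=3: 1620+21600+27·10·72=42660; k=4: 6660+0+27·30·72=64980 → min 26424.
Length 5: A_1..A_5: k=1: 0+26424+53·27·72=129456; k=2: 8586+14760+53·6·72=46242; k=3: 11766+21600+53·10·72=71526; k=4: 19926+0+53·30·72=134406 → min 46242.
Optimal order: ((A_1 · A_2) · ((A_3 · A_4) · A_5)) with cost 46242.

46242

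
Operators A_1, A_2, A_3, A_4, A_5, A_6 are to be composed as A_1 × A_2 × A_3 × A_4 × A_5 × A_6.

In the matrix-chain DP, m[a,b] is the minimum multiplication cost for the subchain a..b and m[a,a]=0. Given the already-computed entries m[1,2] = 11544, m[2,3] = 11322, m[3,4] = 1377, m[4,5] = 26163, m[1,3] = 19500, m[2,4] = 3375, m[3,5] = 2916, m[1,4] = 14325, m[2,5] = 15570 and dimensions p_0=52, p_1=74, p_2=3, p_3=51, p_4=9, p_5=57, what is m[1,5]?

m[1,5] = min over k∈[1,4] of m[1,k]+m[k+1,5]+p_{0}·p_k·p_{5}.
k=1: 0 + 15570 + 52·74·57 = 234906; k=2: 11544 + 2916 + 52·3·57 = 23352; k=3: 19500 + 26163 + 52·51·57 = 196827; k=4: 14325 + 0 + 52·9·57 = 41001.
Minimum: 23352 at k=2.

23352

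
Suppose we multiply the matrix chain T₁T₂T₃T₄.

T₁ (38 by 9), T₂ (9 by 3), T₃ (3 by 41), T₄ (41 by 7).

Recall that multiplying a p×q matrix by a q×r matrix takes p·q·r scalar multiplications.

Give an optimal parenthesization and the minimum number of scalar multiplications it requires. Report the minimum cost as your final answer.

Adjacent pairs: T₁T₂ = 38·9·3 = 1026; T₂T₃ = 9·3·41 = 1107; T₃T₄ = 3·41·7 = 861.
Length 3: T₁..T₃: k=1: 0+1107+38·9·41=15129; k=2: 1026+0+38·3·41=5700 → min 5700 | T₂..T₄: k=2: 0+861+9·3·7=1050; k=3: 1107+0+9·41·7=3690 → min 1050.
Length 4: T₁..T₄: k=1: 0+1050+38·9·7=3444; k=2: 1026+861+38·3·7=2685; k=3: 5700+0+38·41·7=16606 → min 2685.
Optimal parenthesization: ((T₁T₂)(T₃T₄)) with cost 2685.

2685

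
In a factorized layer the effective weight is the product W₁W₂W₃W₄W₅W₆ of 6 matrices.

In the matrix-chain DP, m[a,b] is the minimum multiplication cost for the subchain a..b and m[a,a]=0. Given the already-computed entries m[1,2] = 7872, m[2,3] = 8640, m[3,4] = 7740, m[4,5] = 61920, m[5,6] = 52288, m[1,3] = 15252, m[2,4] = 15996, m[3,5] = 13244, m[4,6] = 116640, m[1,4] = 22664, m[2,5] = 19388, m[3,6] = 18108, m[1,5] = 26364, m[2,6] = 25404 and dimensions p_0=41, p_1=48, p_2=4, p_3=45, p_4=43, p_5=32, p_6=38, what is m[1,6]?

m[1,6] = min over k∈[1,5] of m[1,k]+m[k+1,6]+p_{0}·p_k·p_{6}.
k=1: 0 + 25404 + 41·48·38 = 100188; k=2: 7872 + 18108 + 41·4·38 = 32212; k=3: 15252 + 116640 + 41·45·38 = 202002; k=4: 22664 + 52288 + 41·43·38 = 141946; k=5: 26364 + 0 + 41·32·38 = 76220.
Minimum: 32212 at k=2.

32212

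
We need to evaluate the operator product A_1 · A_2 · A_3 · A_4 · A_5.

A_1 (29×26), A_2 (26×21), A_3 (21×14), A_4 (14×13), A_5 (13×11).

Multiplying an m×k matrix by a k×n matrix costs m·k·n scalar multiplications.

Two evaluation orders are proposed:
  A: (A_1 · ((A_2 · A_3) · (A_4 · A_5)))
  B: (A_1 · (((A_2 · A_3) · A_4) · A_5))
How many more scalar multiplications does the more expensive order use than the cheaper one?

2444

Order A = (A_1 · ((A_2 · A_3) · (A_4 · A_5))): (A_2 · A_3): 26×21 by 21×14 → 26×14, cost 26·21·14 = 7644; (A_4 · A_5): 14×13 by 13×11 → 14×11, cost 14·13·11 = 2002; ((A_2 · A_3) · (A_4 · A_5)): 26×14 by 14×11 → 26×11, cost 26·14·11 = 4004; cumulative 13650; (A_1 · ((A_2 · A_3) · (A_4 · A_5))): 29×26 by 26×11 → 29×11, cost 29·26·11 = 8294; cumulative 21944. Total 21944.
Order B = (A_1 · (((A_2 · A_3) · A_4) · A_5)): (A_2 · A_3): 26×21 by 21×14 → 26×14, cost 26·21·14 = 7644; ((A_2 · A_3) · A_4): 26×14 by 14×13 → 26×13, cost 26·14·13 = 4732; cumulative 12376; (((A_2 · A_3) · A_4) · A_5): 26×13 by 13×11 → 26×11, cost 26·13·11 = 3718; cumulative 16094; (A_1 · (((A_2 · A_3) · A_4) · A_5)): 29×26 by 26×11 → 29×11, cost 29·26·11 = 8294; cumulative 24388. Total 24388.
Difference: |21944 − 24388| = 2444.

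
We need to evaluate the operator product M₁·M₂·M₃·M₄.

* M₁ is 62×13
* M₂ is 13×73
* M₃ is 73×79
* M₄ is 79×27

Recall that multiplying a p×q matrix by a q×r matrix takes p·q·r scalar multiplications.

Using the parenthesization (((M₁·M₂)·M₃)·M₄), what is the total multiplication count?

548638

(M₁·M₂): 62×13 by 13×73 → 62×73, cost 62·13·73 = 58838
((M₁·M₂)·M₃): 62×73 by 73×79 → 62×79, cost 62·73·79 = 357554; cumulative 416392
(((M₁·M₂)·M₃)·M₄): 62×79 by 79×27 → 62×27, cost 62·79·27 = 132246; cumulative 548638
Total: 548638 scalar multiplications.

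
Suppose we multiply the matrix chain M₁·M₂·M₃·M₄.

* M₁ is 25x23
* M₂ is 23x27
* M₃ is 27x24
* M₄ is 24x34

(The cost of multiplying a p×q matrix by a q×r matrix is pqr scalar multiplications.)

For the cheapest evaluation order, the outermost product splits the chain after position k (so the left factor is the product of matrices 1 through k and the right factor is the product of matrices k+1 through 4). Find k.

3

Adjacent pairs: M₁M₂ = 25·23·27 = 15525; M₂M₃ = 23·27·24 = 14904; M₃M₄ = 27·24·34 = 22032.
Length 3: M₁..M₃: k=1: 0+14904+25·23·24=28704; k=2: 15525+0+25·27·24=31725 → min 28704 | M₂..M₄: k=2: 0+22032+23·27·34=43146; k=3: 14904+0+23·24·34=33672 → min 33672.
Top-level splits: k=1: (M₁..M₁)·(M₂..M₄) → 0+33672+25·23·34 = 53222; k=2: (M₁..M₂)·(M₃..M₄) → 15525+22032+25·27·34 = 60507; k=3: (M₁..M₃)·(M₄..M₄) → 28704+0+25·24·34 = 49104.
Best split is after M₃, i.e. k = 3.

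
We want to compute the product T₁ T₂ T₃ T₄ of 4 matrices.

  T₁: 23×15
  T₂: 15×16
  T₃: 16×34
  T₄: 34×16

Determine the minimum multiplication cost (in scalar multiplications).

Adjacent pairs: T₁T₂ = 23·15·16 = 5520; T₂T₃ = 15·16·34 = 8160; T₃T₄ = 16·34·16 = 8704.
Length 3: T₁..T₃: k=1: 0+8160+23·15·34=19890; k=2: 5520+0+23·16·34=18032 → min 18032 | T₂..T₄: k=2: 0+8704+15·16·16=12544; k=3: 8160+0+15·34·16=16320 → min 12544.
Length 4: T₁..T₄: k=1: 0+12544+23·15·16=18064; k=2: 5520+8704+23·16·16=20112; k=3: 18032+0+23·34·16=30544 → min 18064.
Optimal order: (T₁ (T₂ (T₃ T₄))) with cost 18064.

18064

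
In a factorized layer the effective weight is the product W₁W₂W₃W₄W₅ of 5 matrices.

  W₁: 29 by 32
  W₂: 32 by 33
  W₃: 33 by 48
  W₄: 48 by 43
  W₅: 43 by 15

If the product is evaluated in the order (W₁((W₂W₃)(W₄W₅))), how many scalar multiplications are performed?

(W₂W₃): 32×33 by 33×48 → 32×48, cost 32·33·48 = 50688
(W₄W₅): 48×43 by 43×15 → 48×15, cost 48·43·15 = 30960
((W₂W₃)(W₄W₅)): 32×48 by 48×15 → 32×15, cost 32·48·15 = 23040; cumulative 104688
(W₁((W₂W₃)(W₄W₅))): 29×32 by 32×15 → 29×15, cost 29·32·15 = 13920; cumulative 118608
Total: 118608 scalar multiplications.

118608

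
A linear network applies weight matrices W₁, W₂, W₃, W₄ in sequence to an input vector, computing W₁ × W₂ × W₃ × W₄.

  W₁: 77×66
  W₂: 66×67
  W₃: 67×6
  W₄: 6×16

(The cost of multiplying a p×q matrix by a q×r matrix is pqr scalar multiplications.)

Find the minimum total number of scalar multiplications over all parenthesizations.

64416

Adjacent pairs: W₁W₂ = 77·66·67 = 340494; W₂W₃ = 66·67·6 = 26532; W₃W₄ = 67·6·16 = 6432.
Length 3: W₁..W₃: k=1: 0+26532+77·66·6=57024; k=2: 340494+0+77·67·6=371448 → min 57024 | W₂..W₄: k=2: 0+6432+66·67·16=77184; k=3: 26532+0+66·6·16=32868 → min 32868.
Length 4: W₁..W₄: k=1: 0+32868+77·66·16=114180; k=2: 340494+6432+77·67·16=429470; k=3: 57024+0+77·6·16=64416 → min 64416.
Optimal order: ((W₁ × (W₂ × W₃)) × W₄) with cost 64416.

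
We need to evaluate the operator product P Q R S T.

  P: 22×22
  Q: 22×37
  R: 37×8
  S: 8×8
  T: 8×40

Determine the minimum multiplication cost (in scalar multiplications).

18832

Adjacent pairs: PQ = 22·22·37 = 17908; QR = 22·37·8 = 6512; RS = 37·8·8 = 2368; ST = 8·8·40 = 2560.
Length 3: P..R: k=1: 0+6512+22·22·8=10384; k=2: 17908+0+22·37·8=24420 → min 10384 | Q..S: k=2: 0+2368+22·37·8=8880; k=3: 6512+0+22·8·8=7920 → min 7920 | R..T: k=3: 0+2560+37·8·40=14400; k=4: 2368+0+37·8·40=14208 → min 14208.
Length 4: P..S: k=1: 0+7920+22·22·8=11792; k=2: 17908+2368+22·37·8=26788; k=3: 10384+0+22·8·8=11792 → min 11792 | Q..T: k=2: 0+14208+22·37·40=46768; k=3: 6512+2560+22·8·40=16112; k=4: 7920+0+22·8·40=14960 → min 14960.
Length 5: P..T: k=1: 0+14960+22·22·40=34320; k=2: 17908+14208+22·37·40=64676; k=3: 10384+2560+22·8·40=19984; k=4: 11792+0+22·8·40=18832 → min 18832.
Optimal order: ((P ((Q R) S)) T) with cost 18832.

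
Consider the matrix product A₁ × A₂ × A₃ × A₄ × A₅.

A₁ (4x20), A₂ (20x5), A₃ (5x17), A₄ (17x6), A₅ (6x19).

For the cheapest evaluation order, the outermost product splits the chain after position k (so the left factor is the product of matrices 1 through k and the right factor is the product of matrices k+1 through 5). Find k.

Adjacent pairs: A₁A₂ = 4·20·5 = 400; A₂A₃ = 20·5·17 = 1700; A₃A₄ = 5·17·6 = 510; A₄A₅ = 17·6·19 = 1938.
Length 3: A₁..A₃: k=1: 0+1700+4·20·17=3060; k=2: 400+0+4·5·17=740 → min 740 | A₂..A₄: k=2: 0+510+20·5·6=1110; k=3: 1700+0+20·17·6=3740 → min 1110 | A₃..A₅: k=3: 0+1938+5·17·19=3553; k=4: 510+0+5·6·19=1080 → min 1080.
Length 4: A₁..A₄: k=1: 0+1110+4·20·6=1590; k=2: 400+510+4·5·6=1030; k=3: 740+0+4·17·6=1148 → min 1030 | A₂..A₅: k=2: 0+1080+20·5·19=2980; k=3: 1700+1938+20·17·19=10098; k=4: 1110+0+20·6·19=3390 → min 2980.
Top-level splits: k=1: (A₁..A₁)·(A₂..A₅) → 0+2980+4·20·19 = 4500; k=2: (A₁..A₂)·(A₃..A₅) → 400+1080+4·5·19 = 1860; k=3: (A₁..A₃)·(A₄..A₅) → 740+1938+4·17·19 = 3970; k=4: (A₁..A₄)·(A₅..A₅) → 1030+0+4·6·19 = 1486.
Best split is after A₄, i.e. k = 4.

4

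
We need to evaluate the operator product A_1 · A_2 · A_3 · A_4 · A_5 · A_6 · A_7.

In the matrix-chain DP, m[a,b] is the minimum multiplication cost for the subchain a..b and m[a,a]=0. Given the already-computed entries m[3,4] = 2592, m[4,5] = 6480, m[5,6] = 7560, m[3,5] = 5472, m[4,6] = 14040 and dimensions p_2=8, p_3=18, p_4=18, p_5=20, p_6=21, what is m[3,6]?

8832

m[3,6] = min over k∈[3,5] of m[3,k]+m[k+1,6]+p_{2}·p_k·p_{6}.
k=3: 0 + 14040 + 8·18·21 = 17064; k=4: 2592 + 7560 + 8·18·21 = 13176; k=5: 5472 + 0 + 8·20·21 = 8832.
Minimum: 8832 at k=5.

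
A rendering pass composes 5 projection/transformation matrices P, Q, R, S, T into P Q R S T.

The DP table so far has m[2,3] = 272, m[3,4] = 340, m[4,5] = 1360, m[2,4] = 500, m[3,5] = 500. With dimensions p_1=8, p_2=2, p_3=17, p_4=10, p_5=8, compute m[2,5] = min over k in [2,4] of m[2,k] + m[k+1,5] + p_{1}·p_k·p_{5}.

m[2,5] = min over k∈[2,4] of m[2,k]+m[k+1,5]+p_{1}·p_k·p_{5}.
k=2: 0 + 500 + 8·2·8 = 628; k=3: 272 + 1360 + 8·17·8 = 2720; k=4: 500 + 0 + 8·10·8 = 1140.
Minimum: 628 at k=2.

628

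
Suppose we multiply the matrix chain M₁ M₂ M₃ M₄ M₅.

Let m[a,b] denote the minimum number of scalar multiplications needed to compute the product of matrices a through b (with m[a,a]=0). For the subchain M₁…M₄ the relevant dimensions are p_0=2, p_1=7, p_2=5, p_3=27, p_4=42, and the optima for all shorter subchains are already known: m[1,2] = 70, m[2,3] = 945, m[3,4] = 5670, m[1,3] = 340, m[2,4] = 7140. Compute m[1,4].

m[1,4] = min over k∈[1,3] of m[1,k]+m[k+1,4]+p_{0}·p_k·p_{4}.
k=1: 0 + 7140 + 2·7·42 = 7728; k=2: 70 + 5670 + 2·5·42 = 6160; k=3: 340 + 0 + 2·27·42 = 2608.
Minimum: 2608 at k=3.

2608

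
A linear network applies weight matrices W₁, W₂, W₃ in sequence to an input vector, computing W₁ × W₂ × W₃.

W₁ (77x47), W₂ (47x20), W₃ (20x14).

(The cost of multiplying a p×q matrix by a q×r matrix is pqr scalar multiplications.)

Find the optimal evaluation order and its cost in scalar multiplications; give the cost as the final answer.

(W₁ × (W₂ × W₃)): cost 63826.
((W₁ × W₂) × W₃): cost 93940.
Optimal: (W₁ × (W₂ × W₃)) with cost 63826.

63826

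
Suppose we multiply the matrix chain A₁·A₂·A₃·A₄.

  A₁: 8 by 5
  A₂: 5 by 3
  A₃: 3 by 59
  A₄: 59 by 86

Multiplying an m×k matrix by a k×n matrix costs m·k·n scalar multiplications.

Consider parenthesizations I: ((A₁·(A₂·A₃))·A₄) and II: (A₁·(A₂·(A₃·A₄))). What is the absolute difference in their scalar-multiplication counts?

23885

Order I = ((A₁·(A₂·A₃))·A₄): (A₂·A₃): 5×3 by 3×59 → 5×59, cost 5·3·59 = 885; (A₁·(A₂·A₃)): 8×5 by 5×59 → 8×59, cost 8·5·59 = 2360; cumulative 3245; ((A₁·(A₂·A₃))·A₄): 8×59 by 59×86 → 8×86, cost 8·59·86 = 40592; cumulative 43837. Total 43837.
Order II = (A₁·(A₂·(A₃·A₄))): (A₃·A₄): 3×59 by 59×86 → 3×86, cost 3·59·86 = 15222; (A₂·(A₃·A₄)): 5×3 by 3×86 → 5×86, cost 5·3·86 = 1290; cumulative 16512; (A₁·(A₂·(A₃·A₄))): 8×5 by 5×86 → 8×86, cost 8·5·86 = 3440; cumulative 19952. Total 19952.
Difference: |43837 − 19952| = 23885.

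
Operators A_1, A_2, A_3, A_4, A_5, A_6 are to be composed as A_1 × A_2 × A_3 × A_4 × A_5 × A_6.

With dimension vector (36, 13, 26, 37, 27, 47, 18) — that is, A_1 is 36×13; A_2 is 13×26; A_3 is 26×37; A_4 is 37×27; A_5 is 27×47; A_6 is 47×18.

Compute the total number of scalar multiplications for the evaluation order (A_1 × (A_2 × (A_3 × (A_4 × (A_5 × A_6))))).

72648

(A_5 × A_6): 27×47 by 47×18 → 27×18, cost 27·47·18 = 22842
(A_4 × (A_5 × A_6)): 37×27 by 27×18 → 37×18, cost 37·27·18 = 17982; cumulative 40824
(A_3 × (A_4 × (A_5 × A_6))): 26×37 by 37×18 → 26×18, cost 26·37·18 = 17316; cumulative 58140
(A_2 × (A_3 × (A_4 × (A_5 × A_6)))): 13×26 by 26×18 → 13×18, cost 13·26·18 = 6084; cumulative 64224
(A_1 × (A_2 × (A_3 × (A_4 × (A_5 × A_6))))): 36×13 by 13×18 → 36×18, cost 36·13·18 = 8424; cumulative 72648
Total: 72648 scalar multiplications.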